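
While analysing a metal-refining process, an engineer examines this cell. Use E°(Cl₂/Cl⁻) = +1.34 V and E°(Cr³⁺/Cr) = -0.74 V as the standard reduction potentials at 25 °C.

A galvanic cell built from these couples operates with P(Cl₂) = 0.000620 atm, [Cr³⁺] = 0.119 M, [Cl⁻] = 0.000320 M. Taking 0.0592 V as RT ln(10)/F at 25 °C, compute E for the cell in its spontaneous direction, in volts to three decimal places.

+2.210 V

Cl₂/Cl⁻ is the cathode (higher E°), Cr³⁺/Cr the anode: E°cell = +1.34 − (-0.74) = +2.08 V, n = 6.
Overall: 3 Cl₂(g) + 2 Cr(s) → 6 Cl⁻(aq) + 2 Cr³⁺(aq)
Q = [Cl⁻]^6·[Cr³⁺]^2 / (P(Cl₂)^3); log Q = -13.195.
E = E° − (0.0592/n) log Q = +2.08 − (0.0592/6)(-13.195) = +2.210 V.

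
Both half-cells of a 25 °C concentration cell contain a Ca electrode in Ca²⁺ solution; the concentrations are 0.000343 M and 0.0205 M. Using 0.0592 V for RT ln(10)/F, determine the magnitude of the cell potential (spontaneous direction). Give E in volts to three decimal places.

For a concentration cell E°cell = 0. The 0.0205 M side is the cathode (reduction is favoured where [Ca²⁺] is higher).
With n = 2, E = −(0.0592/2) log([Ca²⁺]ₐₙ/[Ca²⁺]꜀ₐₜ) = −(0.0592/2) log(0.000343/0.0205) = −(0.0592/2)(-1.776) = +0.053 V.

+0.053 V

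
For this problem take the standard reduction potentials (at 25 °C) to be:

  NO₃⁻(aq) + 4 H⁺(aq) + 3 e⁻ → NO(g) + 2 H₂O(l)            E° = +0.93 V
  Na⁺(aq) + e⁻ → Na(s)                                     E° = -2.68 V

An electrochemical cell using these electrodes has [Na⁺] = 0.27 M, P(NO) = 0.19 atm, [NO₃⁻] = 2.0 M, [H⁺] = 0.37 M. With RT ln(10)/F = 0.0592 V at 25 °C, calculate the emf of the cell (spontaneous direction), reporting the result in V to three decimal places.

NO₃⁻/NO is the cathode (higher E°), Na⁺/Na the anode: E°cell = +0.93 − (-2.68) = +3.61 V, n = 3.
Overall: NO₃⁻(aq) + 4 H⁺(aq) + 3 Na(s) → NO(g) + 2 H₂O(l) + 3 Na⁺(aq)
Q = P(NO)·[Na⁺]^3 / ([NO₃⁻]·[H⁺]^4); log Q = -1.001.
E = E° − (0.0592/n) log Q = +3.61 − (0.0592/3)(-1.001) = +3.630 V.

+3.630 V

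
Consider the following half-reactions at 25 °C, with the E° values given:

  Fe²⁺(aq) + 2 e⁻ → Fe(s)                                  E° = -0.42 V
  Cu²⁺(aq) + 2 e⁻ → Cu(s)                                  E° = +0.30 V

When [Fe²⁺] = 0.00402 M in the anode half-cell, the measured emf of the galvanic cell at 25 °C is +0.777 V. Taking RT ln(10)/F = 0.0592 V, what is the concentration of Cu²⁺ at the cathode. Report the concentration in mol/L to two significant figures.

Cu²⁺/Cu is the cathode, Fe²⁺/Fe the anode: E°cell = +0.72 V, n = 2.
Overall reaction: Cu²⁺(aq) + Fe(s) → Cu(s) + Fe²⁺(aq); Q = [Fe²⁺]^1/[Cu²⁺]^1.
From E = E° − (0.0592/n) log Q: log Q = (E° − E)·n/0.0592 = (+0.72 − (+0.777))·2/0.0592 = -1.9257.
So 1·log[Cu²⁺] = 1·log(0.00402) − log Q = -2.3958 − (-1.9257) = -0.4701; [Cu²⁺] = 10^(-0.4701) ≈ 0.34 M.

0.34 M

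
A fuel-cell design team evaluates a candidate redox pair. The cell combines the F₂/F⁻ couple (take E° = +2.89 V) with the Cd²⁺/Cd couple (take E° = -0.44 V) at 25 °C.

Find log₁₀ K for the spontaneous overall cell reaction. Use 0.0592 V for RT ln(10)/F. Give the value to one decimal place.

Cathode: F₂/F⁻; anode: Cd²⁺/Cd. E°cell = +3.33 V, n = 2.
log K = nE°cell / 0.0592 = (2)(+3.33) / 0.0592 = 112.5.

112.5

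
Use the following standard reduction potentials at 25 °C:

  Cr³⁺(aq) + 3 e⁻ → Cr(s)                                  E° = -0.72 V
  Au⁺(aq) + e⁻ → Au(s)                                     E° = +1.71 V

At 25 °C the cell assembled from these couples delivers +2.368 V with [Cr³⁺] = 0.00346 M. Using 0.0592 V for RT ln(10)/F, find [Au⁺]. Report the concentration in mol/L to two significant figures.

Au⁺/Au is the cathode, Cr³⁺/Cr the anode: E°cell = +2.43 V, n = 3.
Overall reaction: 3 Au⁺(aq) + Cr(s) → 3 Au(s) + Cr³⁺(aq); Q = [Cr³⁺]^1/[Au⁺]^3.
From E = E° − (0.0592/n) log Q: log Q = (E° − E)·n/0.0592 = (+2.43 − (+2.368))·3/0.0592 = 3.1419.
So 3·log[Au⁺] = 1·log(0.00346) − log Q = -2.4609 − (3.1419) = -5.6028; log[Au⁺] = -5.6028 / 3 = -1.8676; [Au⁺] = 10^(-1.8676) ≈ 0.014 M.

0.014 M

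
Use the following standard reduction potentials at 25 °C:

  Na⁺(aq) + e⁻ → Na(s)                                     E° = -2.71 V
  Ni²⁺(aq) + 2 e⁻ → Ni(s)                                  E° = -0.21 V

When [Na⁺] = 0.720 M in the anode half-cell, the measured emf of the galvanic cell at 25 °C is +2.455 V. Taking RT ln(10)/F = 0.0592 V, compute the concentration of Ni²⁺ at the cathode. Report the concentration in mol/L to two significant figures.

Ni²⁺/Ni is the cathode, Na⁺/Na the anode: E°cell = +2.50 V, n = 2.
Overall reaction: Ni²⁺(aq) + 2 Na(s) → Ni(s) + 2 Na⁺(aq); Q = [Na⁺]^2/[Ni²⁺]^1.
From E = E° − (0.0592/n) log Q: log Q = (E° − E)·n/0.0592 = (+2.50 − (+2.455))·2/0.0592 = 1.5203.
So 1·log[Ni²⁺] = 2·log(0.72) − log Q = -0.2853 − (1.5203) = -1.8056; [Ni²⁺] = 10^(-1.8056) ≈ 0.016 M.

0.016 M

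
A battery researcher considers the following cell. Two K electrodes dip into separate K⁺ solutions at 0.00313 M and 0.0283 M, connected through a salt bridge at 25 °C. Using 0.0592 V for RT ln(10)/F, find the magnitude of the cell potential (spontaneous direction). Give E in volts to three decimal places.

For a concentration cell E°cell = 0. The 0.0283 M side is the cathode (reduction is favoured where [K⁺] is higher).
With n = 1, E = −(0.0592/1) log([K⁺]ₐₙ/[K⁺]꜀ₐₜ) = −(0.0592/1) log(0.00313/0.0283) = −(0.0592/1)(-0.956) = +0.057 V.

+0.057 V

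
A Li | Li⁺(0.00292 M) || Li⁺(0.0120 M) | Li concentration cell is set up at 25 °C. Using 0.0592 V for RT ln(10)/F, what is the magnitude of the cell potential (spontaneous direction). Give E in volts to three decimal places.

For a concentration cell E°cell = 0. The 0.0120 M side is the cathode (reduction is favoured where [Li⁺] is higher).
With n = 1, E = −(0.0592/1) log([Li⁺]ₐₙ/[Li⁺]꜀ₐₜ) = −(0.0592/1) log(0.00292/0.012) = −(0.0592/1)(-0.614) = +0.036 V.

+0.036 V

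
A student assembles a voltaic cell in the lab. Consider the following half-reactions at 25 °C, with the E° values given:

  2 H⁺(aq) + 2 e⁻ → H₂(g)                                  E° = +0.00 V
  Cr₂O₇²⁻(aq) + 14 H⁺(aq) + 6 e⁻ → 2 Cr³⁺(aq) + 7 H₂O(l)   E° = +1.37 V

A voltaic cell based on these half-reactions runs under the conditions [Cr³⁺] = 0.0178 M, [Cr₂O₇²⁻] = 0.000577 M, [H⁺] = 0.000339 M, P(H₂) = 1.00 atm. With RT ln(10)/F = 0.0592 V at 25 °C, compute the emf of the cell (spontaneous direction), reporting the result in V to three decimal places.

+1.099 V

Cr₂O₇²⁻/Cr³⁺ is the cathode (higher E°), H⁺/H₂ the anode: E°cell = +1.37 − (+0.00) = +1.37 V, n = 6.
Overall: Cr₂O₇²⁻(aq) + 8 H⁺(aq) + 3 H₂(g) → 2 Cr³⁺(aq) + 7 H₂O(l)
Q = [Cr³⁺]^2 / ([Cr₂O₇²⁻]·[H⁺]^8·P(H₂)^3); log Q = 27.498.
E = E° − (0.0592/n) log Q = +1.37 − (0.0592/6)(27.498) = +1.099 V.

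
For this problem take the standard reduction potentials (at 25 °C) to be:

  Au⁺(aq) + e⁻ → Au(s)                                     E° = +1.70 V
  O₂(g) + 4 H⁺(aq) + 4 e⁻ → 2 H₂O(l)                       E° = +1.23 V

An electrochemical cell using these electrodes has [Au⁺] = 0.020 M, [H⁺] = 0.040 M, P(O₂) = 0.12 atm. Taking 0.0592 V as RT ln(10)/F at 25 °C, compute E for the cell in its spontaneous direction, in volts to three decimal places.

Au⁺/Au is the cathode (higher E°), O₂/H₂O the anode: E°cell = +1.70 − (+1.23) = +0.47 V, n = 4.
Overall: 4 Au⁺(aq) + 2 H₂O(l) → 4 Au(s) + O₂(g) + 4 H⁺(aq)
Q = P(O₂)·[H⁺]^4 / ([Au⁺]^4); log Q = 0.283.
E = E° − (0.0592/n) log Q = +0.47 − (0.0592/4)(0.283) = +0.466 V.

+0.466 V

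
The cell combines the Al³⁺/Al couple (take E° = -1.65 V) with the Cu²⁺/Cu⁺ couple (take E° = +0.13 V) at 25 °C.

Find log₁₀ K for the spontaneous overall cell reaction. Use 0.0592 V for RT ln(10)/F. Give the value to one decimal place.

90.2

Cathode: Cu²⁺/Cu⁺; anode: Al³⁺/Al. E°cell = +1.78 V, n = 3.
log K = nE°cell / 0.0592 = (3)(+1.78) / 0.0592 = 90.2.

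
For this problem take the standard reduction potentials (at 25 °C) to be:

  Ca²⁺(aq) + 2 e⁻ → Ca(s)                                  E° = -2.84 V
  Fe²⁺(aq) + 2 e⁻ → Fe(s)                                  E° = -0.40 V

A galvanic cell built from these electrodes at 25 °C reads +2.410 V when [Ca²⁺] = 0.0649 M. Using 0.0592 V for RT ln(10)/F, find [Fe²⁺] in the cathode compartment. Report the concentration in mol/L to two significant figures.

0.0063 M

Fe²⁺/Fe is the cathode, Ca²⁺/Ca the anode: E°cell = +2.44 V, n = 2.
Overall reaction: Fe²⁺(aq) + Ca(s) → Fe(s) + Ca²⁺(aq); Q = [Ca²⁺]^1/[Fe²⁺]^1.
From E = E° − (0.0592/n) log Q: log Q = (E° − E)·n/0.0592 = (+2.44 − (+2.410))·2/0.0592 = 1.0135.
So 1·log[Fe²⁺] = 1·log(0.0649) − log Q = -1.1878 − (1.0135) = -2.2013; [Fe²⁺] = 10^(-2.2013) ≈ 0.0063 M.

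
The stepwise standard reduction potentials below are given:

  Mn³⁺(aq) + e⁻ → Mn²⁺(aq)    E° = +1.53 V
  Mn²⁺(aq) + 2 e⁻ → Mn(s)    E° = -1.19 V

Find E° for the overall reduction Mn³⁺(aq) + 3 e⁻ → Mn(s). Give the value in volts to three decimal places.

Standard free energies of sequential steps add: ΔG°₃ = ΔG°₁ + ΔG°₂, so n₃E°₃ = n₁E°₁ + n₂E°₂.
E°₃ = (1×+1.53 + 2×-1.19) / 3 = (-0.850) / 3 = -0.283 V.

-0.283 V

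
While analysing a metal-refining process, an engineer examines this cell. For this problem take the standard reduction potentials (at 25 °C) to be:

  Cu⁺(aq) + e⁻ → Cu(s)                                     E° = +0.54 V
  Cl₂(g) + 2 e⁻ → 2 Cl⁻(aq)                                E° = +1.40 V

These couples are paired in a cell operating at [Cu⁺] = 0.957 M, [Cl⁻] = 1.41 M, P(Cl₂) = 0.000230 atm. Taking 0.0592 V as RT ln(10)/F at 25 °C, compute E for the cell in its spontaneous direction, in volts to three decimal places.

Cl₂/Cl⁻ is the cathode (higher E°), Cu⁺/Cu the anode: E°cell = +1.40 − (+0.54) = +0.86 V, n = 2.
Overall: Cl₂(g) + 2 Cu(s) → 2 Cl⁻(aq) + 2 Cu⁺(aq)
Q = [Cl⁻]^2·[Cu⁺]^2 / (P(Cl₂)); log Q = 3.899.
E = E° − (0.0592/n) log Q = +0.86 − (0.0592/2)(3.899) = +0.745 V.

+0.745 V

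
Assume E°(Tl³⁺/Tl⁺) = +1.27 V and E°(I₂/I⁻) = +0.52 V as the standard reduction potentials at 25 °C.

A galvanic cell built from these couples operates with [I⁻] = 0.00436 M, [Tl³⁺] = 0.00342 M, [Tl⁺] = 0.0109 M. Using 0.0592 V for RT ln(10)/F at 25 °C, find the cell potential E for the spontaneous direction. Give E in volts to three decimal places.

Tl³⁺/Tl⁺ is the cathode (higher E°), I₂/I⁻ the anode: E°cell = +1.27 − (+0.52) = +0.75 V, n = 2.
Overall: Tl³⁺(aq) + 2 I⁻(aq) → Tl⁺(aq) + I₂(s)
Q = [Tl⁺] / ([Tl³⁺]·[I⁻]^2); log Q = 5.224.
E = E° − (0.0592/n) log Q = +0.75 − (0.0592/2)(5.224) = +0.595 V.

+0.595 V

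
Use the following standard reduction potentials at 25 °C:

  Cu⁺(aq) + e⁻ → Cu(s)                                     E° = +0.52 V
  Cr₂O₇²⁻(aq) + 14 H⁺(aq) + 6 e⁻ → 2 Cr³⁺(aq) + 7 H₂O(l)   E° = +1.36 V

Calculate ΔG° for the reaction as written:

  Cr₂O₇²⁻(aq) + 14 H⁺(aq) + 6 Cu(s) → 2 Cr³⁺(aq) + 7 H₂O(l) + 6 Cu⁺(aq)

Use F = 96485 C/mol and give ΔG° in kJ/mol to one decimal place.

-486.3 kJ/mol

As written, Cr₂O₇²⁻/Cr³⁺ is reduced (cathode) and Cu⁺/Cu is oxidised (anode), so E°cell = (+1.36) − (+0.52) = +0.84 V.
Balancing electrons gives n = 6.
ΔG° = −nFE° = −(6)(96485)(+0.84) = -486,284 J = -486.3 kJ/mol.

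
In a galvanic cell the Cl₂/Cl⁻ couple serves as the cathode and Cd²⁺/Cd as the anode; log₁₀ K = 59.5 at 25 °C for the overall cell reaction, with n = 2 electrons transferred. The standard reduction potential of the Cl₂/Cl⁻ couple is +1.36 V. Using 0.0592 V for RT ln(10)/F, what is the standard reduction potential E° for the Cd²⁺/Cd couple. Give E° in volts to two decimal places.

-0.40 V

E°cell = (0.0592/n)·log K = (0.0592/2)(59.5) = +1.761 V.
Since Cl₂/Cl⁻ is the cathode and Cd²⁺/Cd the anode, E°cell = E°(Cl₂/Cl⁻) − E°(Cd²⁺/Cd).
So E°(Cd²⁺/Cd) = E°(Cl₂/Cl⁻) − E°cell = (+1.36) − (+1.761) = -0.40 V.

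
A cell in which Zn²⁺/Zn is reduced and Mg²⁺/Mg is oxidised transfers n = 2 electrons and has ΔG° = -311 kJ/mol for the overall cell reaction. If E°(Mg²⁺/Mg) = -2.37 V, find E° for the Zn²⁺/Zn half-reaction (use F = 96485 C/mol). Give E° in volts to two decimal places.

E°cell = −ΔG°/(nF) = −(-311×10³)/((2)(96485)) = +1.612 V.
Since Zn²⁺/Zn is the cathode and Mg²⁺/Mg the anode, E°cell = E°(Zn²⁺/Zn) − E°(Mg²⁺/Mg).
So E°(Zn²⁺/Zn) = E°cell + E°(Mg²⁺/Mg) = +1.612 + (-2.37) = -0.76 V.

-0.76 V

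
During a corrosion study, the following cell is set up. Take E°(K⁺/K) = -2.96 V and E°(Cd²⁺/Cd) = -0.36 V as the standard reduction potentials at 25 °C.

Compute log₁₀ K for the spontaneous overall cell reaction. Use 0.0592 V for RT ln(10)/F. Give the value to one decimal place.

Cathode: Cd²⁺/Cd; anode: K⁺/K. E°cell = +2.60 V, n = 2.
log K = nE°cell / 0.0592 = (2)(+2.60) / 0.0592 = 87.8.

87.8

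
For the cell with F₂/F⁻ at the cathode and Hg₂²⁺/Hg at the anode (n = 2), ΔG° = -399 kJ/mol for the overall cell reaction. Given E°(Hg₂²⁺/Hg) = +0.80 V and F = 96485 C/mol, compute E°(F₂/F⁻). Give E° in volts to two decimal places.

+2.87 V

E°cell = −ΔG°/(nF) = −(-399×10³)/((2)(96485)) = +2.068 V.
Since F₂/F⁻ is the cathode and Hg₂²⁺/Hg the anode, E°cell = E°(F₂/F⁻) − E°(Hg₂²⁺/Hg).
So E°(F₂/F⁻) = E°cell + E°(Hg₂²⁺/Hg) = +2.068 + (+0.80) = +2.87 V.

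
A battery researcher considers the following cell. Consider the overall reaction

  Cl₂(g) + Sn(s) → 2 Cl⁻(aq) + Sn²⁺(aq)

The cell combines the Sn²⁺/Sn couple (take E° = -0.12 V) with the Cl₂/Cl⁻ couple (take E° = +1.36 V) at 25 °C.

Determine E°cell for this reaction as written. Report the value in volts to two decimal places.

The Cl₂/Cl⁻ couple has the higher reduction potential, so it is the cathode; Sn²⁺/Sn is oxidised at the anode.
E°cell = E°(cathode) − E°(anode) = (+1.36) − (-0.12) = +1.48 V.

+1.48 V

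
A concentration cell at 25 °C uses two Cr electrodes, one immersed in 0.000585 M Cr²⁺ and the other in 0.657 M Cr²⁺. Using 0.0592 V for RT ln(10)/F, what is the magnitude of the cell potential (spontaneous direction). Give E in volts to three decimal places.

For a concentration cell E°cell = 0. The 0.657 M side is the cathode (reduction is favoured where [Cr²⁺] is higher).
With n = 2, E = −(0.0592/2) log([Cr²⁺]ₐₙ/[Cr²⁺]꜀ₐₜ) = −(0.0592/2) log(0.000585/0.657) = −(0.0592/2)(-3.050) = +0.090 V.

+0.090 V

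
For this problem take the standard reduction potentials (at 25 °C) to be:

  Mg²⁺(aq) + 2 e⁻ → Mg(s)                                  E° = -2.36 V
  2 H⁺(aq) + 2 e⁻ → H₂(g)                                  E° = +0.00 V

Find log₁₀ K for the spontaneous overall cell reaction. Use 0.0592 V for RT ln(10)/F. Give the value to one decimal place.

Cathode: H⁺/H₂; anode: Mg²⁺/Mg. E°cell = +2.36 V, n = 2.
log K = nE°cell / 0.0592 = (2)(+2.36) / 0.0592 = 79.7.

79.7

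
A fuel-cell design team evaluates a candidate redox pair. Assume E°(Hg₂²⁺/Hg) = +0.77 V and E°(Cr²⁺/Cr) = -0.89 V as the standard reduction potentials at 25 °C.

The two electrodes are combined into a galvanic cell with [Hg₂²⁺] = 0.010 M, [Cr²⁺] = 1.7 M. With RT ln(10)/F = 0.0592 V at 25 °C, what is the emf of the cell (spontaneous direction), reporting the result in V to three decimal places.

+1.594 V

Hg₂²⁺/Hg is the cathode (higher E°), Cr²⁺/Cr the anode: E°cell = +0.77 − (-0.89) = +1.66 V, n = 2.
Overall: Hg₂²⁺(aq) + Cr(s) → 2 Hg(l) + Cr²⁺(aq)
Q = [Cr²⁺] / ([Hg₂²⁺]); log Q = 2.230.
E = E° − (0.0592/n) log Q = +1.66 − (0.0592/2)(2.230) = +1.594 V.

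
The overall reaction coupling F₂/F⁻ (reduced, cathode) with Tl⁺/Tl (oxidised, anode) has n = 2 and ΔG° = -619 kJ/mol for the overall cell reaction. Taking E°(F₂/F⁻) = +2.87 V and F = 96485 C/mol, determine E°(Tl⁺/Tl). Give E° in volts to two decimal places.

E°cell = −ΔG°/(nF) = −(-619×10³)/((2)(96485)) = +3.208 V.
Since F₂/F⁻ is the cathode and Tl⁺/Tl the anode, E°cell = E°(F₂/F⁻) − E°(Tl⁺/Tl).
So E°(Tl⁺/Tl) = E°(F₂/F⁻) − E°cell = (+2.87) − (+3.208) = -0.34 V.

-0.34 V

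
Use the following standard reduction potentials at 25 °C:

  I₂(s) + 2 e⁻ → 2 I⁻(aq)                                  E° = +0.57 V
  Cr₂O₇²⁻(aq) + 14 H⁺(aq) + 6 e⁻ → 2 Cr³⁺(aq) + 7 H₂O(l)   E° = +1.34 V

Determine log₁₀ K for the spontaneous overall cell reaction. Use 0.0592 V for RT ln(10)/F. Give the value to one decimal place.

78.0

Cathode: Cr₂O₇²⁻/Cr³⁺; anode: I₂/I⁻. E°cell = +0.77 V, n = 6.
log K = nE°cell / 0.0592 = (6)(+0.77) / 0.0592 = 78.0.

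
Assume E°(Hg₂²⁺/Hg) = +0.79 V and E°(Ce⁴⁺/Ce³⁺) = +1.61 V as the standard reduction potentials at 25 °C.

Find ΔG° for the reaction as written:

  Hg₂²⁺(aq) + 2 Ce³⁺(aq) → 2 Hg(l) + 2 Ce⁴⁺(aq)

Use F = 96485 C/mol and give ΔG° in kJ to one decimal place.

As written, Hg₂²⁺/Hg is reduced (cathode) and Ce⁴⁺/Ce³⁺ is oxidised (anode), so E°cell = (+0.79) − (+1.61) = -0.82 V.
Balancing electrons gives n = 2.
ΔG° = −nFE° = −(2)(96485)(-0.82) = 158,235 J = +158.2 kJ.

+158.2 kJ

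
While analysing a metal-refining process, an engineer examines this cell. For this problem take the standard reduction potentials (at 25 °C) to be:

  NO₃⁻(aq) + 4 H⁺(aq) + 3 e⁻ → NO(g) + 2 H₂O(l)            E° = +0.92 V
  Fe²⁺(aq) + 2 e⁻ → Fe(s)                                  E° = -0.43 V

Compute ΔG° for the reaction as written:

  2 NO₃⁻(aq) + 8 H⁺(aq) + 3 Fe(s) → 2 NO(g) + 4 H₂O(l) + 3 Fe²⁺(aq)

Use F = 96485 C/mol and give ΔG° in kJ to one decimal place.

As written, NO₃⁻/NO is reduced (cathode) and Fe²⁺/Fe is oxidised (anode), so E°cell = (+0.92) − (-0.43) = +1.35 V.
Balancing electrons gives n = 6.
ΔG° = −nFE° = −(6)(96485)(+1.35) = -781,528 J = -781.5 kJ.

-781.5 kJ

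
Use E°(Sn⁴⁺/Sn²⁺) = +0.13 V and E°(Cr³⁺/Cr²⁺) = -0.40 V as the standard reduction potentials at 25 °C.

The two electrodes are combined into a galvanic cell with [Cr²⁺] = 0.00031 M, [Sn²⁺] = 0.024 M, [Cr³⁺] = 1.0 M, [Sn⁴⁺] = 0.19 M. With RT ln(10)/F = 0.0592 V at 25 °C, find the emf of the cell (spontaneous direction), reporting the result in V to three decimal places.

+0.349 V

Sn⁴⁺/Sn²⁺ is the cathode (higher E°), Cr³⁺/Cr²⁺ the anode: E°cell = +0.13 − (-0.40) = +0.53 V, n = 2.
Overall: Sn⁴⁺(aq) + 2 Cr²⁺(aq) → Sn²⁺(aq) + 2 Cr³⁺(aq)
Q = [Sn²⁺]·[Cr³⁺]^2 / ([Sn⁴⁺]·[Cr²⁺]^2); log Q = 6.119.
E = E° − (0.0592/n) log Q = +0.53 − (0.0592/2)(6.119) = +0.349 V.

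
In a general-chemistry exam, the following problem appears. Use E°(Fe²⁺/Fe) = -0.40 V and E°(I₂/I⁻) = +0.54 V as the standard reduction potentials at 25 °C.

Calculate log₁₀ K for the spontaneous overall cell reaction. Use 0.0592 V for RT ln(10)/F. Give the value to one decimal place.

31.8

Cathode: I₂/I⁻; anode: Fe²⁺/Fe. E°cell = +0.94 V, n = 2.
log K = nE°cell / 0.0592 = (2)(+0.94) / 0.0592 = 31.8.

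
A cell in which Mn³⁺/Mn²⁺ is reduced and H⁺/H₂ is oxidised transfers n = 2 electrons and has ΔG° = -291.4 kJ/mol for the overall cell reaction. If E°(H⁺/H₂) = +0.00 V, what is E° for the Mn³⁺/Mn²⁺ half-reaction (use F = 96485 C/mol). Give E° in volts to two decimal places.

E°cell = −ΔG°/(nF) = −(-291.4×10³)/((2)(96485)) = +1.510 V.
Since Mn³⁺/Mn²⁺ is the cathode and H⁺/H₂ the anode, E°cell = E°(Mn³⁺/Mn²⁺) − E°(H⁺/H₂).
So E°(Mn³⁺/Mn²⁺) = E°cell + E°(H⁺/H₂) = +1.510 + (+0.00) = +1.51 V.

+1.51 V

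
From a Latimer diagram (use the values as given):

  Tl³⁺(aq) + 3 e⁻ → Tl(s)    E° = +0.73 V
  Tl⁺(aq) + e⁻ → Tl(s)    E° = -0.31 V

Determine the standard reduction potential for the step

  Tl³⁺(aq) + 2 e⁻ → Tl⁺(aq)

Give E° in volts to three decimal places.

+1.250 V

Sequential free energies add, so n₃E°₃ = n₁E°₁ + n₂E°₂.
With n₃ = 3, and the known step contributing 1×(-0.31) V, the unknown satisfies 2·E° = 3×(+0.73) − 1×(-0.31) = +2.500.
E° = +2.500 / 2 = +1.250 V.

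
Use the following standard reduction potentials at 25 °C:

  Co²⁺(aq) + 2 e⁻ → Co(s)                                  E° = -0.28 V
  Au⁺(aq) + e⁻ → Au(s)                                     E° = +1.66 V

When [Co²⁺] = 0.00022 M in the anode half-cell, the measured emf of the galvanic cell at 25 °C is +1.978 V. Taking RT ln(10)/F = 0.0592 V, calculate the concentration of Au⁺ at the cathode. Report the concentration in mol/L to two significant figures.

Au⁺/Au is the cathode, Co²⁺/Co the anode: E°cell = +1.94 V, n = 2.
Overall reaction: 2 Au⁺(aq) + Co(s) → 2 Au(s) + Co²⁺(aq); Q = [Co²⁺]^1/[Au⁺]^2.
From E = E° − (0.0592/n) log Q: log Q = (E° − E)·n/0.0592 = (+1.94 − (+1.978))·2/0.0592 = -1.2838.
So 2·log[Au⁺] = 1·log(0.00022) − log Q = -3.6576 − (-1.2838) = -2.3738; log[Au⁺] = -2.3738 / 2 = -1.1869; [Au⁺] = 10^(-1.1869) ≈ 0.065 M.

0.065 M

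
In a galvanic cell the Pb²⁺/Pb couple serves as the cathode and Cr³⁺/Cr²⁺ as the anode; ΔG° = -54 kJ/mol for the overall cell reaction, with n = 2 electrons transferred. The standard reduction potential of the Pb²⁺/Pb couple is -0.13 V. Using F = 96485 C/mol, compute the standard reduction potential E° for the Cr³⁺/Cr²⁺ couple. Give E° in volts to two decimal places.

-0.41 V

E°cell = −ΔG°/(nF) = −(-54×10³)/((2)(96485)) = +0.280 V.
Since Pb²⁺/Pb is the cathode and Cr³⁺/Cr²⁺ the anode, E°cell = E°(Pb²⁺/Pb) − E°(Cr³⁺/Cr²⁺).
So E°(Cr³⁺/Cr²⁺) = E°(Pb²⁺/Pb) − E°cell = (-0.13) − (+0.280) = -0.41 V.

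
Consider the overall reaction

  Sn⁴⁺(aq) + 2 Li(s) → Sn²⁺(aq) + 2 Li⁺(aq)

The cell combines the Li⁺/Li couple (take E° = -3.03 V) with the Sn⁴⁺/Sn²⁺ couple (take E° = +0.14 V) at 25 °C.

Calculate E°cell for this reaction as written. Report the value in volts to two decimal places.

+3.17 V

The Sn⁴⁺/Sn²⁺ couple has the higher reduction potential, so it is the cathode; Li⁺/Li is oxidised at the anode.
E°cell = E°(cathode) − E°(anode) = (+0.14) − (-3.03) = +3.17 V.
Since E°cell > 0, the reaction is spontaneous under standard conditions.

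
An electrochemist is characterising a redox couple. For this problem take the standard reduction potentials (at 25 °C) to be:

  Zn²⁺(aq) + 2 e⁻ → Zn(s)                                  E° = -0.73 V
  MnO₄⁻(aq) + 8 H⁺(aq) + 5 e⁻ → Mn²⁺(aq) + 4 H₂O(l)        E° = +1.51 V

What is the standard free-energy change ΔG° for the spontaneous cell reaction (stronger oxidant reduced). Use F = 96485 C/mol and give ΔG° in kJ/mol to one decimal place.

-2161.3 kJ/mol

MnO₄⁻/Mn²⁺ (E° = +1.51 V) is the cathode; Zn²⁺/Zn (E° = -0.73 V) is the anode, so E°cell = +2.24 V.
Balancing electrons gives n = 10 (lcm of 5 and 2).
ΔG° = −nFE° = −(10)(96485)(+2.24) = -2,161,264 J = -2161.3 kJ/mol.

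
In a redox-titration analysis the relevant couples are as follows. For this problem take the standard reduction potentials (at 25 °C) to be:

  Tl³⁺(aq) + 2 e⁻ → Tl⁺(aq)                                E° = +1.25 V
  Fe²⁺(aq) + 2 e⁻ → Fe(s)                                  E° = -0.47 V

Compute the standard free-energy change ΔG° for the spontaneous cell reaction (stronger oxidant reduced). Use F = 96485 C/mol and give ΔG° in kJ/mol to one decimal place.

Tl³⁺/Tl⁺ (E° = +1.25 V) is the cathode; Fe²⁺/Fe (E° = -0.47 V) is the anode, so E°cell = +1.72 V.
Balancing electrons gives n = 2 (lcm of 2 and 2).
ΔG° = −nFE° = −(2)(96485)(+1.72) = -331,908 J = -331.9 kJ/mol.

-331.9 kJ/mol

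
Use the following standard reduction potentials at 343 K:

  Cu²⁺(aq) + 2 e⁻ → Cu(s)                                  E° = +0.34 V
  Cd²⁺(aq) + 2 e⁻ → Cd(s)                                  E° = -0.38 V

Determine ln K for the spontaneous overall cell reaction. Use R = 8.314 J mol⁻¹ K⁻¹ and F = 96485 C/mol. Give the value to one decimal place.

48.7

Cathode: Cu²⁺/Cu; anode: Cd²⁺/Cd. E°cell = (+0.34) − (-0.38) = +0.72 V, with n = 2.
ΔG° = −nFE° = −RT ln K, so ln K = nFE°/(RT) = (2)(96485)(+0.72) / ((8.314)(343)) = 48.721.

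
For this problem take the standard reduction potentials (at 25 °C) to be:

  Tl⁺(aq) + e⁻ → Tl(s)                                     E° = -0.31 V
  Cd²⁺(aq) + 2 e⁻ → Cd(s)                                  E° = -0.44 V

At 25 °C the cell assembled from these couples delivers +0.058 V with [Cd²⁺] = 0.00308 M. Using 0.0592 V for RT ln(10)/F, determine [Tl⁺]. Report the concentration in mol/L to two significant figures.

Tl⁺/Tl is the cathode, Cd²⁺/Cd the anode: E°cell = +0.13 V, n = 2.
Overall reaction: 2 Tl⁺(aq) + Cd(s) → 2 Tl(s) + Cd²⁺(aq); Q = [Cd²⁺]^1/[Tl⁺]^2.
From E = E° − (0.0592/n) log Q: log Q = (E° − E)·n/0.0592 = (+0.13 − (+0.058))·2/0.0592 = 2.4324.
So 2·log[Tl⁺] = 1·log(0.00308) − log Q = -2.5114 − (2.4324) = -4.9438; log[Tl⁺] = -4.9438 / 2 = -2.4719; [Tl⁺] = 10^(-2.4719) ≈ 0.0034 M.

0.0034 M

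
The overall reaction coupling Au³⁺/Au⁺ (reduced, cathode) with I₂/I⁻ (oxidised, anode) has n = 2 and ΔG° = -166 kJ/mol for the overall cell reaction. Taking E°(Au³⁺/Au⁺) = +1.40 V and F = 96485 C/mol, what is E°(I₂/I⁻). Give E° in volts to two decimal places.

E°cell = −ΔG°/(nF) = −(-166×10³)/((2)(96485)) = +0.860 V.
Since Au³⁺/Au⁺ is the cathode and I₂/I⁻ the anode, E°cell = E°(Au³⁺/Au⁺) − E°(I₂/I⁻).
So E°(I₂/I⁻) = E°(Au³⁺/Au⁺) − E°cell = (+1.40) − (+0.860) = +0.54 V.

+0.54 V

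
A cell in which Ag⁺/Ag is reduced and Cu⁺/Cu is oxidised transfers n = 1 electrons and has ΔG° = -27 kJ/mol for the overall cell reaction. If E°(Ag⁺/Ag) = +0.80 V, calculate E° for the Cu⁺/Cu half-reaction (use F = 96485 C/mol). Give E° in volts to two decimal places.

+0.52 V

E°cell = −ΔG°/(nF) = −(-27×10³)/((1)(96485)) = +0.280 V.
Since Ag⁺/Ag is the cathode and Cu⁺/Cu the anode, E°cell = E°(Ag⁺/Ag) − E°(Cu⁺/Cu).
So E°(Cu⁺/Cu) = E°(Ag⁺/Ag) − E°cell = (+0.80) − (+0.280) = +0.52 V.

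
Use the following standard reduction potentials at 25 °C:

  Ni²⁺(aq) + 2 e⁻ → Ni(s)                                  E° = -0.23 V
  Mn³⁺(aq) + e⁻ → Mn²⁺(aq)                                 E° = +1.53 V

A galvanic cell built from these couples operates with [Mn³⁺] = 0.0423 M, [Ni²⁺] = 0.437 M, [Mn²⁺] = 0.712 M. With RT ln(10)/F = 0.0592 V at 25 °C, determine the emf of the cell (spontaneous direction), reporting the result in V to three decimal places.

+1.698 V

Mn³⁺/Mn²⁺ is the cathode (higher E°), Ni²⁺/Ni the anode: E°cell = +1.53 − (-0.23) = +1.76 V, n = 2.
Overall: 2 Mn³⁺(aq) + Ni(s) → 2 Mn²⁺(aq) + Ni²⁺(aq)
Q = [Mn²⁺]^2·[Ni²⁺] / ([Mn³⁺]^2); log Q = 2.093.
E = E° − (0.0592/n) log Q = +1.76 − (0.0592/2)(2.093) = +1.698 V.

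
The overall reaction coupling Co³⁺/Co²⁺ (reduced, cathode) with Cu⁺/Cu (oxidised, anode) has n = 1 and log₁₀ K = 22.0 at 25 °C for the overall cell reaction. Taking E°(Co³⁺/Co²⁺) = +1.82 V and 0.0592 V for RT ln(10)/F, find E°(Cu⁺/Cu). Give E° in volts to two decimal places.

E°cell = (0.0592/n)·log K = (0.0592/1)(22.0) = +1.302 V.
Since Co³⁺/Co²⁺ is the cathode and Cu⁺/Cu the anode, E°cell = E°(Co³⁺/Co²⁺) − E°(Cu⁺/Cu).
So E°(Cu⁺/Cu) = E°(Co³⁺/Co²⁺) − E°cell = (+1.82) − (+1.302) = +0.52 V.

+0.52 V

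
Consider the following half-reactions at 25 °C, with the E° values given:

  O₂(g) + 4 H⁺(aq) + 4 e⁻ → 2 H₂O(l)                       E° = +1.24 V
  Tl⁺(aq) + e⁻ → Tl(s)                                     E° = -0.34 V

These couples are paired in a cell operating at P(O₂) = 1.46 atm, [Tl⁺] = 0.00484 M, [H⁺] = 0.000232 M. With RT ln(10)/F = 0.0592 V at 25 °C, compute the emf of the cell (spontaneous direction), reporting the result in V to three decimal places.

+1.504 V

O₂/H₂O is the cathode (higher E°), Tl⁺/Tl the anode: E°cell = +1.24 − (-0.34) = +1.58 V, n = 4.
Overall: O₂(g) + 4 H⁺(aq) + 4 Tl(s) → 2 H₂O(l) + 4 Tl⁺(aq)
Q = [Tl⁺]^4 / (P(O₂)·[H⁺]^4); log Q = 5.113.
E = E° − (0.0592/n) log Q = +1.58 − (0.0592/4)(5.113) = +1.504 V.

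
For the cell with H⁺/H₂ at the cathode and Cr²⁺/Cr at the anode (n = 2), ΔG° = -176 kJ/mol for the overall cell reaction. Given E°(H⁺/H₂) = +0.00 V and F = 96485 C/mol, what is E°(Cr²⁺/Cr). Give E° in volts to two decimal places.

-0.91 V

E°cell = −ΔG°/(nF) = −(-176×10³)/((2)(96485)) = +0.912 V.
Since H⁺/H₂ is the cathode and Cr²⁺/Cr the anode, E°cell = E°(H⁺/H₂) − E°(Cr²⁺/Cr).
So E°(Cr²⁺/Cr) = E°(H⁺/H₂) − E°cell = (+0.00) − (+0.912) = -0.91 V.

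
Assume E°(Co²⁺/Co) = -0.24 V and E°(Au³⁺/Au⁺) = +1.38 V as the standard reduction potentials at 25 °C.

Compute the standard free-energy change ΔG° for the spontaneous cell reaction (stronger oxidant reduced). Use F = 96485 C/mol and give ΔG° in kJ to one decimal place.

Au³⁺/Au⁺ (E° = +1.38 V) is the cathode; Co²⁺/Co (E° = -0.24 V) is the anode, so E°cell = +1.62 V.
Balancing electrons gives n = 2 (lcm of 2 and 2).
ΔG° = −nFE° = −(2)(96485)(+1.62) = -312,611 J = -312.6 kJ.

-312.6 kJ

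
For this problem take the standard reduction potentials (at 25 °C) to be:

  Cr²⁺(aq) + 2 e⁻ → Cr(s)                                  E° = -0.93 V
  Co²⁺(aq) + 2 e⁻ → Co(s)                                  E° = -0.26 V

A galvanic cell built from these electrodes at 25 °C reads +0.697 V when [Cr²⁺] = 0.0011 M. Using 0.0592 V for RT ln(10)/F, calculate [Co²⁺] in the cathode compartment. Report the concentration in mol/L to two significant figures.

0.0090 M

Co²⁺/Co is the cathode, Cr²⁺/Cr the anode: E°cell = +0.67 V, n = 2.
Overall reaction: Co²⁺(aq) + Cr(s) → Co(s) + Cr²⁺(aq); Q = [Cr²⁺]^1/[Co²⁺]^1.
From E = E° − (0.0592/n) log Q: log Q = (E° − E)·n/0.0592 = (+0.67 − (+0.697))·2/0.0592 = -0.9122.
So 1·log[Co²⁺] = 1·log(0.0011) − log Q = -2.9586 − (-0.9122) = -2.0464; [Co²⁺] = 10^(-2.0464) ≈ 0.0090 M.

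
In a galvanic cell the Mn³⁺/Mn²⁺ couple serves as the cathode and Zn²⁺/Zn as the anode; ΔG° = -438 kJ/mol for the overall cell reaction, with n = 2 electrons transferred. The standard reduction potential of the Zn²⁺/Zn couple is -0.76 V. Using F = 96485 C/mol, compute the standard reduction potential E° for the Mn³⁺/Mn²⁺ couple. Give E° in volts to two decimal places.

+1.51 V

E°cell = −ΔG°/(nF) = −(-438×10³)/((2)(96485)) = +2.270 V.
Since Mn³⁺/Mn²⁺ is the cathode and Zn²⁺/Zn the anode, E°cell = E°(Mn³⁺/Mn²⁺) − E°(Zn²⁺/Zn).
So E°(Mn³⁺/Mn²⁺) = E°cell + E°(Zn²⁺/Zn) = +2.270 + (-0.76) = +1.51 V.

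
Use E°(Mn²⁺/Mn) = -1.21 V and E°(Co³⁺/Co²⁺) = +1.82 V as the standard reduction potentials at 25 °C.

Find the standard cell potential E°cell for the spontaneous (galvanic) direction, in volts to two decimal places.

+3.03 V

The Co³⁺/Co²⁺ couple has the higher reduction potential, so it is the cathode; Mn²⁺/Mn is oxidised at the anode.
E°cell = E°(cathode) − E°(anode) = (+1.82) − (-1.21) = +3.03 V.
Since E°cell > 0, the reaction is spontaneous under standard conditions.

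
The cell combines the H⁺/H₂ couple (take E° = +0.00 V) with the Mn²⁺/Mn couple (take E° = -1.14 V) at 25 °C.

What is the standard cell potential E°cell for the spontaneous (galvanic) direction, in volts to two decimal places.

The H⁺/H₂ couple has the higher reduction potential, so it is the cathode; Mn²⁺/Mn is oxidised at the anode.
E°cell = E°(cathode) − E°(anode) = (+0.00) − (-1.14) = +1.14 V.

+1.14 V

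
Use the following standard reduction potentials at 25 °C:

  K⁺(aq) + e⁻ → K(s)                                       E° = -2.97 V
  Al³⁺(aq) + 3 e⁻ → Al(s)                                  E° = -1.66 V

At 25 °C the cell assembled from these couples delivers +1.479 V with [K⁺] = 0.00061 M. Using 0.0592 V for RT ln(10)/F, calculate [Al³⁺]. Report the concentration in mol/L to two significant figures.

0.083 M

Al³⁺/Al is the cathode, K⁺/K the anode: E°cell = +1.31 V, n = 3.
Overall reaction: Al³⁺(aq) + 3 K(s) → Al(s) + 3 K⁺(aq); Q = [K⁺]^3/[Al³⁺]^1.
From E = E° − (0.0592/n) log Q: log Q = (E° − E)·n/0.0592 = (+1.31 − (+1.479))·3/0.0592 = -8.5642.
So 1·log[Al³⁺] = 3·log(0.00061) − log Q = -9.6440 − (-8.5642) = -1.0798; [Al³⁺] = 10^(-1.0798) ≈ 0.083 M.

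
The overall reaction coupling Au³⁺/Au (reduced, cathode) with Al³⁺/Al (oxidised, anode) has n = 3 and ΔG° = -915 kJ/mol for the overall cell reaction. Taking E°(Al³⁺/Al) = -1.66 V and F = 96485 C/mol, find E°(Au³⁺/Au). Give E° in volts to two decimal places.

+1.50 V

E°cell = −ΔG°/(nF) = −(-915×10³)/((3)(96485)) = +3.161 V.
Since Au³⁺/Au is the cathode and Al³⁺/Al the anode, E°cell = E°(Au³⁺/Au) − E°(Al³⁺/Al).
So E°(Au³⁺/Au) = E°cell + E°(Al³⁺/Al) = +3.161 + (-1.66) = +1.50 V.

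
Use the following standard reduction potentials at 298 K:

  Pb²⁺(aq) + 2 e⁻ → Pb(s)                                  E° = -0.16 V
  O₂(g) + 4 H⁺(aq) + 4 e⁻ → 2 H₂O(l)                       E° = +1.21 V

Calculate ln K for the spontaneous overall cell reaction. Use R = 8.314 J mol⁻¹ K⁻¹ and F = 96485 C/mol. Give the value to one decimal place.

213.4

Cathode: O₂/H₂O; anode: Pb²⁺/Pb. E°cell = (+1.21) − (-0.16) = +1.37 V, with n = 4.
ΔG° = −nFE° = −RT ln K, so ln K = nFE°/(RT) = (4)(96485)(+1.37) / ((8.314)(298)) = 213.410.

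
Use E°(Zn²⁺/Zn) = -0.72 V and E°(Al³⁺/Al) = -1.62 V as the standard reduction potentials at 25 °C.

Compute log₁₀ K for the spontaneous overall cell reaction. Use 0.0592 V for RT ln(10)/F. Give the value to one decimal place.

91.2

Cathode: Zn²⁺/Zn; anode: Al³⁺/Al. E°cell = +0.90 V, n = 6.
log K = nE°cell / 0.0592 = (6)(+0.90) / 0.0592 = 91.2.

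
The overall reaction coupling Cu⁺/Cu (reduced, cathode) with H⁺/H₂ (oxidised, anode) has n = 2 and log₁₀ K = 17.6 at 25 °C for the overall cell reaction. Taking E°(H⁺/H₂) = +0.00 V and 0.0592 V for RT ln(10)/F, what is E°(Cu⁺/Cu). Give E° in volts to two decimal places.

+0.52 V

E°cell = (0.0592/n)·log K = (0.0592/2)(17.6) = +0.521 V.
Since Cu⁺/Cu is the cathode and H⁺/H₂ the anode, E°cell = E°(Cu⁺/Cu) − E°(H⁺/H₂).
So E°(Cu⁺/Cu) = E°cell + E°(H⁺/H₂) = +0.521 + (+0.00) = +0.52 V.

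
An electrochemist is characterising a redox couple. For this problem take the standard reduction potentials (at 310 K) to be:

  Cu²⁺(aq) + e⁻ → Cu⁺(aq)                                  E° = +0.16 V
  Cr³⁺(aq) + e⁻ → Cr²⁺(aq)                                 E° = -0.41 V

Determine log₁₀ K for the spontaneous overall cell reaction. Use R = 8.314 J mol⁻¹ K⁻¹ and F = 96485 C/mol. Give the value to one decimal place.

9.3

Cathode: Cu²⁺/Cu⁺; anode: Cr³⁺/Cr²⁺. E°cell = (+0.16) − (-0.41) = +0.57 V, with n = 1.
ΔG° = −nFE° = −RT ln K, so ln K = nFE°/(RT) = (1)(96485)(+0.57) / ((8.314)(310)) = 21.338.
log₁₀ K = 21.338 / ln 10 = 9.3.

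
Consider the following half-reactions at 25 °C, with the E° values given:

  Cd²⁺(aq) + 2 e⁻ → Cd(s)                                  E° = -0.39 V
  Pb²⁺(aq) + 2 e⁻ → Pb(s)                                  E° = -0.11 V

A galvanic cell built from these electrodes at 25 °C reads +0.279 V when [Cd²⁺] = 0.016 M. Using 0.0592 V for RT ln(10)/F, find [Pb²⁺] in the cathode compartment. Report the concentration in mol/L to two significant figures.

Pb²⁺/Pb is the cathode, Cd²⁺/Cd the anode: E°cell = +0.28 V, n = 2.
Overall reaction: Pb²⁺(aq) + Cd(s) → Pb(s) + Cd²⁺(aq); Q = [Cd²⁺]^1/[Pb²⁺]^1.
From E = E° − (0.0592/n) log Q: log Q = (E° − E)·n/0.0592 = (+0.28 − (+0.279))·2/0.0592 = 0.0338.
So 1·log[Pb²⁺] = 1·log(0.016) − log Q = -1.7959 − (0.0338) = -1.8297; [Pb²⁺] = 10^(-1.8297) ≈ 0.015 M.

0.015 M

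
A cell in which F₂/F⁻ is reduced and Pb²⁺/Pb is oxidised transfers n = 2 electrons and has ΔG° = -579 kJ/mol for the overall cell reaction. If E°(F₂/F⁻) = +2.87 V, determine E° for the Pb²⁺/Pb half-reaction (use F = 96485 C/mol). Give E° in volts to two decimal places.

-0.13 V

E°cell = −ΔG°/(nF) = −(-579×10³)/((2)(96485)) = +3.000 V.
Since F₂/F⁻ is the cathode and Pb²⁺/Pb the anode, E°cell = E°(F₂/F⁻) − E°(Pb²⁺/Pb).
So E°(Pb²⁺/Pb) = E°(F₂/F⁻) − E°cell = (+2.87) − (+3.000) = -0.13 V.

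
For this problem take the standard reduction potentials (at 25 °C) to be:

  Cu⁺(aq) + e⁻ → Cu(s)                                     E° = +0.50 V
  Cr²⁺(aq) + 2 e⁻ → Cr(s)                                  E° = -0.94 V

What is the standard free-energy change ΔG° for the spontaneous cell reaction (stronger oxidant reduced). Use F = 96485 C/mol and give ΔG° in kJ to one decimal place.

-277.9 kJ

Cu⁺/Cu (E° = +0.50 V) is the cathode; Cr²⁺/Cr (E° = -0.94 V) is the anode, so E°cell = +1.44 V.
Balancing electrons gives n = 2 (lcm of 1 and 2).
ΔG° = −nFE° = −(2)(96485)(+1.44) = -277,877 J = -277.9 kJ.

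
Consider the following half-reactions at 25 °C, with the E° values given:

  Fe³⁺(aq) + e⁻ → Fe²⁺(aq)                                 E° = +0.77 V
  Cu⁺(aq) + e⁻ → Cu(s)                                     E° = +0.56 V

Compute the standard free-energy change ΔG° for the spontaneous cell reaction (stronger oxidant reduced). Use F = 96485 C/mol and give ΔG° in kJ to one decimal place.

-20.3 kJ

Fe³⁺/Fe²⁺ (E° = +0.77 V) is the cathode; Cu⁺/Cu (E° = +0.56 V) is the anode, so E°cell = +0.21 V.
Balancing electrons gives n = 1 (lcm of 1 and 1).
ΔG° = −nFE° = −(1)(96485)(+0.21) = -20,262 J = -20.3 kJ.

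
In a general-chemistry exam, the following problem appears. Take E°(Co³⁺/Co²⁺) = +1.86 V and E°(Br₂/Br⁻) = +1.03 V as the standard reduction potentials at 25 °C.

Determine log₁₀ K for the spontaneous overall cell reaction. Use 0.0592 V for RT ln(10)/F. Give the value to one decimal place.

28.0

Cathode: Co³⁺/Co²⁺; anode: Br₂/Br⁻. E°cell = +0.83 V, n = 2.
log K = nE°cell / 0.0592 = (2)(+0.83) / 0.0592 = 28.0.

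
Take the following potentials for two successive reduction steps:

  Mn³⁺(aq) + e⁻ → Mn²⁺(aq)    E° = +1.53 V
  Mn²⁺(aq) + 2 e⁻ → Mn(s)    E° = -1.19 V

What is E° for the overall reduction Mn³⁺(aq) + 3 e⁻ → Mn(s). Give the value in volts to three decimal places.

Adding the free-energy changes (−nFE°) of the two steps gives −n₃FE°₃ = −n₁FE°₁ − n₂FE°₂.
E°₃ = (1×+1.53 + 2×-1.19) / 3 = (-0.850) / 3 = -0.283 V.
E° values themselves are not directly additive — weighting by electron count is essential.

-0.283 V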